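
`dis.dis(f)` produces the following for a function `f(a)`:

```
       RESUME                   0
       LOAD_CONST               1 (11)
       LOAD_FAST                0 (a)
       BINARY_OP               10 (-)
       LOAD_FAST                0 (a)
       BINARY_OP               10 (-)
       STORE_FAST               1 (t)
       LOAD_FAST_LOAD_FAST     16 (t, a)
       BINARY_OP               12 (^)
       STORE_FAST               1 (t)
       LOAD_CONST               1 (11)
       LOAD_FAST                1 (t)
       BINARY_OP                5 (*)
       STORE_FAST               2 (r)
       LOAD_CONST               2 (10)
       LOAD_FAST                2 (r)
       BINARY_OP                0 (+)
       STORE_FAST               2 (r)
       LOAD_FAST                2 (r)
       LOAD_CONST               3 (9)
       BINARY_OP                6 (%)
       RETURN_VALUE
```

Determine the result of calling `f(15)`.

4

LOAD_CONST → push 11. Stack: [11]
LOAD_FAST a → push 15. Stack: [11, 15]
BINARY_OP - → 11 - 15 = -4. Stack: [-4]
LOAD_FAST a → push 15. Stack: [-4, 15]
BINARY_OP - → -4 - 15 = -19. Stack: [-19]
STORE_FAST t → t=-19. Stack: []
LOAD_FAST_LOAD_FAST t,a → push -19,15. Stack: [-19, 15]
BINARY_OP ^ → -19 ^ 15 = -30. Stack: [-30]
STORE_FAST t → t=-30. Stack: []
LOAD_CONST → push 11. Stack: [11]
LOAD_FAST t → push -30. Stack: [11, -30]
BINARY_OP * → 11 * -30 = -330. Stack: [-330]
STORE_FAST r → r=-330. Stack: []
LOAD_CONST → push 10. Stack: [10]
LOAD_FAST r → push -330. Stack: [10, -330]
BINARY_OP + → 10 + -330 = -320. Stack: [-320]
STORE_FAST r → r=-320. Stack: []
LOAD_FAST r → push -320. Stack: [-320]
LOAD_CONST → push 9. Stack: [-320, 9]
BINARY_OP % → -320 % 9 = 4. Stack: [4]
RETURN_VALUE → return 4.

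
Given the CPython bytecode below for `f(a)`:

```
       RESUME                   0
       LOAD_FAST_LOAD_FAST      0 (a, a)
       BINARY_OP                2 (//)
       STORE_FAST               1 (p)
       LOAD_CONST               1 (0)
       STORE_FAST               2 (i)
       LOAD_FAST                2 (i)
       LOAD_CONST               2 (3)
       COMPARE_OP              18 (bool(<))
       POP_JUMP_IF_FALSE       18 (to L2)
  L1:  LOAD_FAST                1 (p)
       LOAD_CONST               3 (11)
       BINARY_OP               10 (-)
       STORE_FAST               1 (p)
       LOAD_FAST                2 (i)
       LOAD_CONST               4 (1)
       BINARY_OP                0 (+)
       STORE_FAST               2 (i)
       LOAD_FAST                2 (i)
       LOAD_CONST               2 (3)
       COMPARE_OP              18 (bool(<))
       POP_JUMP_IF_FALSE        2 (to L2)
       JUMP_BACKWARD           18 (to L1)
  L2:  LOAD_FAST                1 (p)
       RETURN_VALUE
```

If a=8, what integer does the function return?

-32

LOAD_FAST_LOAD_FAST a,a → push 8,8. Stack: [8, 8]
BINARY_OP // → 8 // 8 = 1. Stack: [1]
STORE_FAST p → p=1. Stack: []
LOAD_CONST → push 0. Stack: [0]
STORE_FAST i → i=0. Stack: []
LOAD_FAST i → push 0. Stack: [0]
LOAD_CONST → push 3. Stack: [0, 3]
COMPARE_OP bool(<) → 0 vs 3 = True. Stack: [True]
POP_JUMP_IF_FALSE → pop True; no jump. Stack: []
LOAD_FAST p → push 1. Stack: [1]
LOAD_CONST → push 11. Stack: [1, 11]
BINARY_OP - → 1 - 11 = -10. Stack: [-10]
STORE_FAST p → p=-10. Stack: []
LOAD_FAST i → push 0. Stack: [0]
LOAD_CONST → push 1. Stack: [0, 1]
BINARY_OP + → 0 + 1 = 1. Stack: [1]
STORE_FAST i → i=1. Stack: []
LOAD_FAST i → push 1. Stack: [1]
LOAD_CONST → push 3. Stack: [1, 3]
COMPARE_OP bool(<) → 1 vs 3 = True. Stack: [True]
POP_JUMP_IF_FALSE → pop True; no jump. Stack: []
LOAD_FAST p → push -10. Stack: [-10]
LOAD_CONST → push 11. Stack: [-10, 11]
BINARY_OP - → -10 - 11 = -21. Stack: [-21]
STORE_FAST p → p=-21. Stack: []
LOAD_FAST i → push 1. Stack: [1]
LOAD_CONST → push 1. Stack: [1, 1]
BINARY_OP + → 1 + 1 = 2. Stack: [2]
STORE_FAST i → i=2. Stack: []
LOAD_FAST i → push 2. Stack: [2]
LOAD_CONST → push 3. Stack: [2, 3]
COMPARE_OP bool(<) → 2 vs 3 = True. Stack: [True]
POP_JUMP_IF_FALSE → pop True; no jump. Stack: []
LOAD_FAST p → push -21. Stack: [-21]
LOAD_CONST → push 11. Stack: [-21, 11]
BINARY_OP - → -21 - 11 = -32. Stack: [-32]
STORE_FAST p → p=-32. Stack: []
LOAD_FAST i → push 2. Stack: [2]
LOAD_CONST → push 1. Stack: [2, 1]
BINARY_OP + → 2 + 1 = 3. Stack: [3]
STORE_FAST i → i=3. Stack: []
LOAD_FAST i → push 3. Stack: [3]
LOAD_CONST → push 3. Stack: [3, 3]
COMPARE_OP bool(<) → 3 vs 3 = False. Stack: [False]
POP_JUMP_IF_FALSE → pop False; jump. Stack: []
LOAD_FAST p → push -32. Stack: [-32]
RETURN_VALUE → return -32.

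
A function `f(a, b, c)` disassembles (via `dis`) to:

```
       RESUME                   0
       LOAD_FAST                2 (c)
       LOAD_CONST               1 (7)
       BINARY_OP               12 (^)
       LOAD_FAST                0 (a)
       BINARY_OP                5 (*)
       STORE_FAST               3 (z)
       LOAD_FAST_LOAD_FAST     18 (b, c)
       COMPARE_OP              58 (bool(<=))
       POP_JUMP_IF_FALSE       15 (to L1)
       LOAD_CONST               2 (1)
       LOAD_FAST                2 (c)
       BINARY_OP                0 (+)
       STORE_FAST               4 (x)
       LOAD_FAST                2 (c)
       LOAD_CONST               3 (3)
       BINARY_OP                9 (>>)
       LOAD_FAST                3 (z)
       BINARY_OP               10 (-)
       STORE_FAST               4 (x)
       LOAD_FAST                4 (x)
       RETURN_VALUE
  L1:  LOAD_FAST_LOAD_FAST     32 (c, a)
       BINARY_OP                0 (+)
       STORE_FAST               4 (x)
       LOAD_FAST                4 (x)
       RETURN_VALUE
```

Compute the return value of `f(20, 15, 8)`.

LOAD_FAST c → push 8. Stack: [8]
LOAD_CONST → push 7. Stack: [8, 7]
BINARY_OP ^ → 8 ^ 7 = 15. Stack: [15]
LOAD_FAST a → push 20. Stack: [15, 20]
BINARY_OP * → 15 * 20 = 300. Stack: [300]
STORE_FAST z → z=300. Stack: []
LOAD_FAST_LOAD_FAST b,c → push 15,8. Stack: [15, 8]
COMPARE_OP bool(<=) → 15 vs 8 = False. Stack: [False]
POP_JUMP_IF_FALSE → pop False; jump. Stack: []
LOAD_FAST_LOAD_FAST c,a → push 8,20. Stack: [8, 20]
BINARY_OP + → 8 + 20 = 28. Stack: [28]
STORE_FAST x → x=28. Stack: []
LOAD_FAST x → push 28. Stack: [28]
RETURN_VALUE → return 28.

28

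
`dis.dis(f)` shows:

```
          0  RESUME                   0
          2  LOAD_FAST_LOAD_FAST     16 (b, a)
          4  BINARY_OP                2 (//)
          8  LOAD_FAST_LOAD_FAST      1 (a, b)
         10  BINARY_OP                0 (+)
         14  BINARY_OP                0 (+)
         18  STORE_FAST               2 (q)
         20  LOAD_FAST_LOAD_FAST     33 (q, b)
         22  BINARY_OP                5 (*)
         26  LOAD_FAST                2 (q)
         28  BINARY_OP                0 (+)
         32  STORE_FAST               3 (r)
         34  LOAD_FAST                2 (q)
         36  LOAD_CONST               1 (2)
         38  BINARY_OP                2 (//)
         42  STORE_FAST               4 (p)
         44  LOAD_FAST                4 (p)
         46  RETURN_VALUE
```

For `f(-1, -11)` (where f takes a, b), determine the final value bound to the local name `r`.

LOAD_FAST_LOAD_FAST b,a → push -11,-1. Stack: [-11, -1]
BINARY_OP // → -11 // -1 = 11. Stack: [11]
LOAD_FAST_LOAD_FAST a,b → push -1,-11. Stack: [11, -1, -11]
BINARY_OP + → -1 + -11 = -12. Stack: [11, -12]
BINARY_OP + → 11 + -12 = -1. Stack: [-1]
STORE_FAST q → q=-1. Stack: []
LOAD_FAST_LOAD_FAST q,b → push -1,-11. Stack: [-1, -11]
BINARY_OP * → -1 * -11 = 11. Stack: [11]
LOAD_FAST q → push -1. Stack: [11, -1]
BINARY_OP + → 11 + -1 = 10. Stack: [10]
STORE_FAST r → r=10. Stack: []
LOAD_FAST q → push -1. Stack: [-1]
LOAD_CONST → push 2. Stack: [-1, 2]
BINARY_OP // → -1 // 2 = -1. Stack: [-1]
STORE_FAST p → p=-1. Stack: []
LOAD_FAST p → push -1. Stack: [-1]
RETURN_VALUE → return -1.

10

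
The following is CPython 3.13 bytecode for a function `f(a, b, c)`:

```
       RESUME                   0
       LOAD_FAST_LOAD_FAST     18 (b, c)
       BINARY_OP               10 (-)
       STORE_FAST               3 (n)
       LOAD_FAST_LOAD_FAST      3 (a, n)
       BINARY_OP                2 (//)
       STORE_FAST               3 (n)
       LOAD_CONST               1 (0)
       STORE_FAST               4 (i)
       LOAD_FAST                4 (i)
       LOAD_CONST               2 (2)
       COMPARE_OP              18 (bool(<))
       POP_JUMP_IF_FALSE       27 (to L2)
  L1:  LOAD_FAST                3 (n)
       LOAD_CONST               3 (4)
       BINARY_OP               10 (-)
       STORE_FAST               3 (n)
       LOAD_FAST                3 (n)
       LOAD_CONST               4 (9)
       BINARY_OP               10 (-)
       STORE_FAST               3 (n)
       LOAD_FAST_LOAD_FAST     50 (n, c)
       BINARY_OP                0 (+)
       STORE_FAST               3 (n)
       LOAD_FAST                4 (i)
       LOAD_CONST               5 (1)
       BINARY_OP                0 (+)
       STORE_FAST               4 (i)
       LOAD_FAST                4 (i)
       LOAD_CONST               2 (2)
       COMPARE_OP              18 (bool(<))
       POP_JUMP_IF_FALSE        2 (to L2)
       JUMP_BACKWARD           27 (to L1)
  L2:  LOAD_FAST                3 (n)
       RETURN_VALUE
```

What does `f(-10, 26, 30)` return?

LOAD_FAST_LOAD_FAST b,c → push 26,30. Stack: [26, 30]
BINARY_OP - → 26 - 30 = -4. Stack: [-4]
STORE_FAST n → n=-4. Stack: []
LOAD_FAST_LOAD_FAST a,n → push -10,-4. Stack: [-10, -4]
BINARY_OP // → -10 // -4 = 2. Stack: [2]
STORE_FAST n → n=2. Stack: []
LOAD_CONST → push 0. Stack: [0]
STORE_FAST i → i=0. Stack: []
LOAD_FAST i → push 0. Stack: [0]
LOAD_CONST → push 2. Stack: [0, 2]
COMPARE_OP bool(<) → 0 vs 2 = True. Stack: [True]
POP_JUMP_IF_FALSE → pop True; no jump. Stack: []
LOAD_FAST n → push 2. Stack: [2]
LOAD_CONST → push 4. Stack: [2, 4]
BINARY_OP - → 2 - 4 = -2. Stack: [-2]
STORE_FAST n → n=-2. Stack: []
LOAD_FAST n → push -2. Stack: [-2]
LOAD_CONST → push 9. Stack: [-2, 9]
BINARY_OP - → -2 - 9 = -11. Stack: [-11]
STORE_FAST n → n=-11. Stack: []
LOAD_FAST_LOAD_FAST n,c → push -11,30. Stack: [-11, 30]
BINARY_OP + → -11 + 30 = 19. Stack: [19]
STORE_FAST n → n=19. Stack: []
LOAD_FAST i → push 0. Stack: [0]
LOAD_CONST → push 1. Stack: [0, 1]
BINARY_OP + → 0 + 1 = 1. Stack: [1]
STORE_FAST i → i=1. Stack: []
LOAD_FAST i → push 1. Stack: [1]
LOAD_CONST → push 2. Stack: [1, 2]
COMPARE_OP bool(<) → 1 vs 2 = True. Stack: [True]
POP_JUMP_IF_FALSE → pop True; no jump. Stack: []
LOAD_FAST n → push 19. Stack: [19]
LOAD_CONST → push 4. Stack: [19, 4]
BINARY_OP - → 19 - 4 = 15. Stack: [15]
STORE_FAST n → n=15. Stack: []
LOAD_FAST n → push 15. Stack: [15]
LOAD_CONST → push 9. Stack: [15, 9]
BINARY_OP - → 15 - 9 = 6. Stack: [6]
STORE_FAST n → n=6. Stack: []
LOAD_FAST_LOAD_FAST n,c → push 6,30. Stack: [6, 30]
BINARY_OP + → 6 + 30 = 36. Stack: [36]
STORE_FAST n → n=36. Stack: []
LOAD_FAST i → push 1. Stack: [1]
LOAD_CONST → push 1. Stack: [1, 1]
BINARY_OP + → 1 + 1 = 2. Stack: [2]
STORE_FAST i → i=2. Stack: []
LOAD_FAST i → push 2. Stack: [2]
LOAD_CONST → push 2. Stack: [2, 2]
COMPARE_OP bool(<) → 2 vs 2 = False. Stack: [False]
POP_JUMP_IF_FALSE → pop False; jump. Stack: []
LOAD_FAST n → push 36. Stack: [36]
RETURN_VALUE → return 36.

36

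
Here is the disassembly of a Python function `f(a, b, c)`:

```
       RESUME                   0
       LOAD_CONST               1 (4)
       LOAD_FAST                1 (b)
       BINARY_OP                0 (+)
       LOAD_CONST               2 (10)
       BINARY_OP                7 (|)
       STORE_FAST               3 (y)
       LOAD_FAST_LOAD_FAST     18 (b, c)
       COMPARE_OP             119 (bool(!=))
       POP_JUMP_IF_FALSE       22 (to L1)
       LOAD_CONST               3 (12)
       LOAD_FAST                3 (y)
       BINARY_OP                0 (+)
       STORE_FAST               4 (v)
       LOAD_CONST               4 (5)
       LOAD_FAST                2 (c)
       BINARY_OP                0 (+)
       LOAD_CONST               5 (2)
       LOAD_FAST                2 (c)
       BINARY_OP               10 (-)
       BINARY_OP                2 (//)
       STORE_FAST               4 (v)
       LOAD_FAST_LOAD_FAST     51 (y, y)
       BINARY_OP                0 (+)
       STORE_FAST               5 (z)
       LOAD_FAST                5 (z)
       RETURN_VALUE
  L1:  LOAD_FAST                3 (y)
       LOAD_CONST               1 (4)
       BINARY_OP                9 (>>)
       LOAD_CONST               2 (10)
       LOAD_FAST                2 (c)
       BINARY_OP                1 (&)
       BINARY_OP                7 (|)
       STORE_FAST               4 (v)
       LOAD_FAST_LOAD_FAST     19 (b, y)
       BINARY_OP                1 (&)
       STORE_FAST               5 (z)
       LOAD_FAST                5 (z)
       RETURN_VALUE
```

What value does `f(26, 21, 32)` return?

54

LOAD_CONST → push 4. Stack: [4]
LOAD_FAST b → push 21. Stack: [4, 21]
BINARY_OP + → 4 + 21 = 25. Stack: [25]
LOAD_CONST → push 10. Stack: [25, 10]
BINARY_OP | → 25 | 10 = 27. Stack: [27]
STORE_FAST y → y=27. Stack: []
LOAD_FAST_LOAD_FAST b,c → push 21,32. Stack: [21, 32]
COMPARE_OP bool(!=) → 21 vs 32 = True. Stack: [True]
POP_JUMP_IF_FALSE → pop True; no jump. Stack: []
LOAD_CONST → push 12. Stack: [12]
LOAD_FAST y → push 27. Stack: [12, 27]
BINARY_OP + → 12 + 27 = 39. Stack: [39]
STORE_FAST v → v=39. Stack: []
LOAD_CONST → push 5. Stack: [5]
LOAD_FAST c → push 32. Stack: [5, 32]
BINARY_OP + → 5 + 32 = 37. Stack: [37]
LOAD_CONST → push 2. Stack: [37, 2]
LOAD_FAST c → push 32. Stack: [37, 2, 32]
BINARY_OP - → 2 - 32 = -30. Stack: [37, -30]
BINARY_OP // → 37 // -30 = -2. Stack: [-2]
STORE_FAST v → v=-2. Stack: []
LOAD_FAST_LOAD_FAST y,y → push 27,27. Stack: [27, 27]
BINARY_OP + → 27 + 27 = 54. Stack: [54]
STORE_FAST z → z=54. Stack: []
LOAD_FAST z → push 54. Stack: [54]
RETURN_VALUE → return 54.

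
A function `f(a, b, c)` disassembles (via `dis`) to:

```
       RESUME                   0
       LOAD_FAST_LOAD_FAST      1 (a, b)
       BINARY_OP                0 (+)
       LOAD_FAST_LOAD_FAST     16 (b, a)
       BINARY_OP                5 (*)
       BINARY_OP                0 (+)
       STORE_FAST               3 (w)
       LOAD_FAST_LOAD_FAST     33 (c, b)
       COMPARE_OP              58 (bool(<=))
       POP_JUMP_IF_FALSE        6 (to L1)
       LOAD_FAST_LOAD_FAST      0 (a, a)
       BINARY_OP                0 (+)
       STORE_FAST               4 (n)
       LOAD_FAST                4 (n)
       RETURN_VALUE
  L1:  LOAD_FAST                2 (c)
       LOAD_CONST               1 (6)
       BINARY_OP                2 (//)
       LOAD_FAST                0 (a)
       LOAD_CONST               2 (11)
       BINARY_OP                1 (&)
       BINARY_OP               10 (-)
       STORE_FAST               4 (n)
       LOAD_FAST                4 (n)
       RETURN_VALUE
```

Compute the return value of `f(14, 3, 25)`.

LOAD_FAST_LOAD_FAST a,b → push 14,3. Stack: [14, 3]
BINARY_OP + → 14 + 3 = 17. Stack: [17]
LOAD_FAST_LOAD_FAST b,a → push 3,14. Stack: [17, 3, 14]
BINARY_OP * → 3 * 14 = 42. Stack: [17, 42]
BINARY_OP + → 17 + 42 = 59. Stack: [59]
STORE_FAST w → w=59. Stack: []
LOAD_FAST_LOAD_FAST c,b → push 25,3. Stack: [25, 3]
COMPARE_OP bool(<=) → 25 vs 3 = False. Stack: [False]
POP_JUMP_IF_FALSE → pop False; jump. Stack: []
LOAD_FAST c → push 25. Stack: [25]
LOAD_CONST → push 6. Stack: [25, 6]
BINARY_OP // → 25 // 6 = 4. Stack: [4]
LOAD_FAST a → push 14. Stack: [4, 14]
LOAD_CONST → push 11. Stack: [4, 14, 11]
BINARY_OP & → 14 & 11 = 10. Stack: [4, 10]
BINARY_OP - → 4 - 10 = -6. Stack: [-6]
STORE_FAST n → n=-6. Stack: []
LOAD_FAST n → push -6. Stack: [-6]
RETURN_VALUE → return -6.

-6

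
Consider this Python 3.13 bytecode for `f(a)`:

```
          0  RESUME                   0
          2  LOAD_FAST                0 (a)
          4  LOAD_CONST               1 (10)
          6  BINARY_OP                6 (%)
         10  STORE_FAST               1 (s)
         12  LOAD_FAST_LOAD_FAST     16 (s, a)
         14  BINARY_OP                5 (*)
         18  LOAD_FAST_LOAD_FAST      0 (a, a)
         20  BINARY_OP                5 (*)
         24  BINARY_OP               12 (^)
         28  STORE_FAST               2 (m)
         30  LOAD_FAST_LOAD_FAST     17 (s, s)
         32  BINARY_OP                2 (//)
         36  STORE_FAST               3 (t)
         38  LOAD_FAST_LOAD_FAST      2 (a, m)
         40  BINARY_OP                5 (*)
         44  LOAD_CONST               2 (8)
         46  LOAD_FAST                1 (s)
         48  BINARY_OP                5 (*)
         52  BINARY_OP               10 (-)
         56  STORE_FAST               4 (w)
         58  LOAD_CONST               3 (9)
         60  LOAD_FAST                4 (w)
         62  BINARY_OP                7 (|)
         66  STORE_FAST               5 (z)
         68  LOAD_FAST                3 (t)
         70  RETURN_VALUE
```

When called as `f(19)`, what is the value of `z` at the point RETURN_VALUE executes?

LOAD_FAST a → push 19. Stack: [19]
LOAD_CONST → push 10. Stack: [19, 10]
BINARY_OP % → 19 % 10 = 9. Stack: [9]
STORE_FAST s → s=9. Stack: []
LOAD_FAST_LOAD_FAST s,a → push 9,19. Stack: [9, 19]
BINARY_OP * → 9 * 19 = 171. Stack: [171]
LOAD_FAST_LOAD_FAST a,a → push 19,19. Stack: [171, 19, 19]
BINARY_OP * → 19 * 19 = 361. Stack: [171, 361]
BINARY_OP ^ → 171 ^ 361 = 450. Stack: [450]
STORE_FAST m → m=450. Stack: []
LOAD_FAST_LOAD_FAST s,s → push 9,9. Stack: [9, 9]
BINARY_OP // → 9 // 9 = 1. Stack: [1]
STORE_FAST t → t=1. Stack: []
LOAD_FAST_LOAD_FAST a,m → push 19,450. Stack: [19, 450]
BINARY_OP * → 19 * 450 = 8550. Stack: [8550]
LOAD_CONST → push 8. Stack: [8550, 8]
LOAD_FAST s → push 9. Stack: [8550, 8, 9]
BINARY_OP * → 8 * 9 = 72. Stack: [8550, 72]
BINARY_OP - → 8550 - 72 = 8478. Stack: [8478]
STORE_FAST w → w=8478. Stack: []
LOAD_CONST → push 9. Stack: [9]
LOAD_FAST w → push 8478. Stack: [9, 8478]
BINARY_OP | → 9 | 8478 = 8479. Stack: [8479]
STORE_FAST z → z=8479. Stack: []
LOAD_FAST t → push 1. Stack: [1]
RETURN_VALUE → return 1.

8479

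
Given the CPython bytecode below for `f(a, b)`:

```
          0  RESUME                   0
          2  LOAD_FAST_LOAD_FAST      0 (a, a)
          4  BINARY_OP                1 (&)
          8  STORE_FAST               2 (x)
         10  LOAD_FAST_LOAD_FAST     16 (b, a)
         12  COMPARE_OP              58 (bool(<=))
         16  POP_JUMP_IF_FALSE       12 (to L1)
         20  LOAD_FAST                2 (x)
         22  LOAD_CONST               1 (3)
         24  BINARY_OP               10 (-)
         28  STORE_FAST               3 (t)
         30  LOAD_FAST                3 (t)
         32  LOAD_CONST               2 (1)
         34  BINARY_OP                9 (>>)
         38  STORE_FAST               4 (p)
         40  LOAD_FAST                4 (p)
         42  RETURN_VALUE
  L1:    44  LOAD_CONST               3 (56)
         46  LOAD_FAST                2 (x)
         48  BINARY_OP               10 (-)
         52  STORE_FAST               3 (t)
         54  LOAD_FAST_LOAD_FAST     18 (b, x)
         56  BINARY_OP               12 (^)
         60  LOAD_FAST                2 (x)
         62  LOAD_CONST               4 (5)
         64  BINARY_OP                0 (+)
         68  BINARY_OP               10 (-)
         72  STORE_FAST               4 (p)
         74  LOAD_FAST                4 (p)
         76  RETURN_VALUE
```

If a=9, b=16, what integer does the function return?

11

LOAD_FAST_LOAD_FAST a,a → push 9,9. Stack: [9, 9]
BINARY_OP & → 9 & 9 = 9. Stack: [9]
STORE_FAST x → x=9. Stack: []
LOAD_FAST_LOAD_FAST b,a → push 16,9. Stack: [16, 9]
COMPARE_OP bool(<=) → 16 vs 9 = False. Stack: [False]
POP_JUMP_IF_FALSE → pop False; jump. Stack: []
LOAD_CONST → push 56. Stack: [56]
LOAD_FAST x → push 9. Stack: [56, 9]
BINARY_OP - → 56 - 9 = 47. Stack: [47]
STORE_FAST t → t=47. Stack: []
LOAD_FAST_LOAD_FAST b,x → push 16,9. Stack: [16, 9]
BINARY_OP ^ → 16 ^ 9 = 25. Stack: [25]
LOAD_FAST x → push 9. Stack: [25, 9]
LOAD_CONST → push 5. Stack: [25, 9, 5]
BINARY_OP + → 9 + 5 = 14. Stack: [25, 14]
BINARY_OP - → 25 - 14 = 11. Stack: [11]
STORE_FAST p → p=11. Stack: []
LOAD_FAST p → push 11. Stack: [11]
RETURN_VALUE → return 11.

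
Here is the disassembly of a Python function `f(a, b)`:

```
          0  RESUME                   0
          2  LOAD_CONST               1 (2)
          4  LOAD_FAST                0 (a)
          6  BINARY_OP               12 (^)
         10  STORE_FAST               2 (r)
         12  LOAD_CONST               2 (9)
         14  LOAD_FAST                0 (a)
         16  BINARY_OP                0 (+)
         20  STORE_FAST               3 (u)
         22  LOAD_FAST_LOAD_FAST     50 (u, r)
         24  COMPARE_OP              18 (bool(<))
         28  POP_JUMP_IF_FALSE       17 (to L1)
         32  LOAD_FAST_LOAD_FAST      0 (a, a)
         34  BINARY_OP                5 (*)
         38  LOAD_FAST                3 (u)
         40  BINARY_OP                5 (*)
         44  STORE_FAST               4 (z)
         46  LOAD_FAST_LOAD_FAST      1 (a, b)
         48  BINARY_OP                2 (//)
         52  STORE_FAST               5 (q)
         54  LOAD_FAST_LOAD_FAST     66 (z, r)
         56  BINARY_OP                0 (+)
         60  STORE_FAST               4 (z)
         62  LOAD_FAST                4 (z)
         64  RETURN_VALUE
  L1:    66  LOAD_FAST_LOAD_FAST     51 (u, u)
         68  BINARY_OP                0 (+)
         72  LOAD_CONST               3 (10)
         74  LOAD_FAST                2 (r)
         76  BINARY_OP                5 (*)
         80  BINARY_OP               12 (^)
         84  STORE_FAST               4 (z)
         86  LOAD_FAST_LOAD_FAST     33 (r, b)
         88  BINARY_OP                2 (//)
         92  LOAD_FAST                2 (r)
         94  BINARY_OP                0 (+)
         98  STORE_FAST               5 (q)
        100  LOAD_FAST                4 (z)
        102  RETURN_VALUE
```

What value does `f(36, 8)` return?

294

LOAD_CONST → push 2. Stack: [2]
LOAD_FAST a → push 36. Stack: [2, 36]
BINARY_OP ^ → 2 ^ 36 = 38. Stack: [38]
STORE_FAST r → r=38. Stack: []
LOAD_CONST → push 9. Stack: [9]
LOAD_FAST a → push 36. Stack: [9, 36]
BINARY_OP + → 9 + 36 = 45. Stack: [45]
STORE_FAST u → u=45. Stack: []
LOAD_FAST_LOAD_FAST u,r → push 45,38. Stack: [45, 38]
COMPARE_OP bool(<) → 45 vs 38 = False. Stack: [False]
POP_JUMP_IF_FALSE → pop False; jump. Stack: []
LOAD_FAST_LOAD_FAST u,u → push 45,45. Stack: [45, 45]
BINARY_OP + → 45 + 45 = 90. Stack: [90]
LOAD_CONST → push 10. Stack: [90, 10]
LOAD_FAST r → push 38. Stack: [90, 10, 38]
BINARY_OP * → 10 * 38 = 380. Stack: [90, 380]
BINARY_OP ^ → 90 ^ 380 = 294. Stack: [294]
STORE_FAST z → z=294. Stack: []
LOAD_FAST_LOAD_FAST r,b → push 38,8. Stack: [38, 8]
BINARY_OP // → 38 // 8 = 4. Stack: [4]
LOAD_FAST r → push 38. Stack: [4, 38]
BINARY_OP + → 4 + 38 = 42. Stack: [42]
STORE_FAST q → q=42. Stack: []
LOAD_FAST z → push 294. Stack: [294]
RETURN_VALUE → return 294.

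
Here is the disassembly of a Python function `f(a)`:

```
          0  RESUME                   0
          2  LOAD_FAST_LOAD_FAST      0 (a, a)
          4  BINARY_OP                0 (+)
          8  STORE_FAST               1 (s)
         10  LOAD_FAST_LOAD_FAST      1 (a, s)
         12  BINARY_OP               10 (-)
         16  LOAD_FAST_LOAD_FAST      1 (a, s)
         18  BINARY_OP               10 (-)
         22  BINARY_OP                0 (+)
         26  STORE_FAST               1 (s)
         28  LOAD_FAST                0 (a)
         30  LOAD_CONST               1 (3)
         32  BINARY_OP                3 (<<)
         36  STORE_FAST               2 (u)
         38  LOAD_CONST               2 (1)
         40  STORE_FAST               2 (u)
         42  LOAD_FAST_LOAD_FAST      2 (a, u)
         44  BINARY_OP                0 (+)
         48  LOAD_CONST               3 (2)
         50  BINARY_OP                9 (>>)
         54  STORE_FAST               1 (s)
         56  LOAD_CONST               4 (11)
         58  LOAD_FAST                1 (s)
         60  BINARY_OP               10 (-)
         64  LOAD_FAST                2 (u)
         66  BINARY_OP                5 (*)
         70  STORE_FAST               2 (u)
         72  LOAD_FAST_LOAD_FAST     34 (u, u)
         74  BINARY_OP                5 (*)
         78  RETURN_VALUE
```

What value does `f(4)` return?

100

LOAD_FAST_LOAD_FAST a,a → push 4,4. Stack: [4, 4]
BINARY_OP + → 4 + 4 = 8. Stack: [8]
STORE_FAST s → s=8. Stack: []
LOAD_FAST_LOAD_FAST a,s → push 4,8. Stack: [4, 8]
BINARY_OP - → 4 - 8 = -4. Stack: [-4]
LOAD_FAST_LOAD_FAST a,s → push 4,8. Stack: [-4, 4, 8]
BINARY_OP - → 4 - 8 = -4. Stack: [-4, -4]
BINARY_OP + → -4 + -4 = -8. Stack: [-8]
STORE_FAST s → s=-8. Stack: []
LOAD_FAST a → push 4. Stack: [4]
LOAD_CONST → push 3. Stack: [4, 3]
BINARY_OP << → 4 << 3 = 32. Stack: [32]
STORE_FAST u → u=32. Stack: []
LOAD_CONST → push 1. Stack: [1]
STORE_FAST u → u=1. Stack: []
LOAD_FAST_LOAD_FAST a,u → push 4,1. Stack: [4, 1]
BINARY_OP + → 4 + 1 = 5. Stack: [5]
LOAD_CONST → push 2. Stack: [5, 2]
BINARY_OP >> → 5 >> 2 = 1. Stack: [1]
STORE_FAST s → s=1. Stack: []
LOAD_CONST → push 11. Stack: [11]
LOAD_FAST s → push 1. Stack: [11, 1]
BINARY_OP - → 11 - 1 = 10. Stack: [10]
LOAD_FAST u → push 1. Stack: [10, 1]
BINARY_OP * → 10 * 1 = 10. Stack: [10]
STORE_FAST u → u=10. Stack: []
LOAD_FAST_LOAD_FAST u,u → push 10,10. Stack: [10, 10]
BINARY_OP * → 10 * 10 = 100. Stack: [100]
RETURN_VALUE → return 100.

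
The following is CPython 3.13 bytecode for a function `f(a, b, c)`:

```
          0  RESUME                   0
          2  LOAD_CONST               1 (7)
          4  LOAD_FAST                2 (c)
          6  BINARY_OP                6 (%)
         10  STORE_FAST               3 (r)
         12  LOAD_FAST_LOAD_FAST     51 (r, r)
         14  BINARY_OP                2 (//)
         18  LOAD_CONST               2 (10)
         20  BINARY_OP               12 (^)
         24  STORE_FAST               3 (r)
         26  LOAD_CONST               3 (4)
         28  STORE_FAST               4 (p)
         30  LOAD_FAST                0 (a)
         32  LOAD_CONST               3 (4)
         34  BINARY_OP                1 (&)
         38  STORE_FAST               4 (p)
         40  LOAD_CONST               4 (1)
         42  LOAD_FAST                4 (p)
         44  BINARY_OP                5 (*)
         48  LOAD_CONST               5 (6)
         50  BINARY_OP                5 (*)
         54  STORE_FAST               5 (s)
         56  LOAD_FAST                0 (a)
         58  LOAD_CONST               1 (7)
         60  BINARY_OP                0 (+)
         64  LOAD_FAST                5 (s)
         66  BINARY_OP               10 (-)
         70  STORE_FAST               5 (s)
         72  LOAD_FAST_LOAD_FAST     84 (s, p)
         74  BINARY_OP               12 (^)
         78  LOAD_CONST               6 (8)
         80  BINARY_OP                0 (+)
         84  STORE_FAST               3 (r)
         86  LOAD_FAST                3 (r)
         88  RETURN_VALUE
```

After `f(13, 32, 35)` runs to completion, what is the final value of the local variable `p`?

4

LOAD_CONST → push 7. Stack: [7]
LOAD_FAST c → push 35. Stack: [7, 35]
BINARY_OP % → 7 % 35 = 7. Stack: [7]
STORE_FAST r → r=7. Stack: []
LOAD_FAST_LOAD_FAST r,r → push 7,7. Stack: [7, 7]
BINARY_OP // → 7 // 7 = 1. Stack: [1]
LOAD_CONST → push 10. Stack: [1, 10]
BINARY_OP ^ → 1 ^ 10 = 11. Stack: [11]
STORE_FAST r → r=11. Stack: []
LOAD_CONST → push 4. Stack: [4]
STORE_FAST p → p=4. Stack: []
LOAD_FAST a → push 13. Stack: [13]
LOAD_CONST → push 4. Stack: [13, 4]
BINARY_OP & → 13 & 4 = 4. Stack: [4]
STORE_FAST p → p=4. Stack: []
LOAD_CONST → push 1. Stack: [1]
LOAD_FAST p → push 4. Stack: [1, 4]
BINARY_OP * → 1 * 4 = 4. Stack: [4]
LOAD_CONST → push 6. Stack: [4, 6]
BINARY_OP * → 4 * 6 = 24. Stack: [24]
STORE_FAST s → s=24. Stack: []
LOAD_FAST a → push 13. Stack: [13]
LOAD_CONST → push 7. Stack: [13, 7]
BINARY_OP + → 13 + 7 = 20. Stack: [20]
LOAD_FAST s → push 24. Stack: [20, 24]
BINARY_OP - → 20 - 24 = -4. Stack: [-4]
STORE_FAST s → s=-4. Stack: []
LOAD_FAST_LOAD_FAST s,p → push -4,4. Stack: [-4, 4]
BINARY_OP ^ → -4 ^ 4 = -8. Stack: [-8]
LOAD_CONST → push 8. Stack: [-8, 8]
BINARY_OP + → -8 + 8 = 0. Stack: [0]
STORE_FAST r → r=0. Stack: []
LOAD_FAST r → push 0. Stack: [0]
RETURN_VALUE → return 0.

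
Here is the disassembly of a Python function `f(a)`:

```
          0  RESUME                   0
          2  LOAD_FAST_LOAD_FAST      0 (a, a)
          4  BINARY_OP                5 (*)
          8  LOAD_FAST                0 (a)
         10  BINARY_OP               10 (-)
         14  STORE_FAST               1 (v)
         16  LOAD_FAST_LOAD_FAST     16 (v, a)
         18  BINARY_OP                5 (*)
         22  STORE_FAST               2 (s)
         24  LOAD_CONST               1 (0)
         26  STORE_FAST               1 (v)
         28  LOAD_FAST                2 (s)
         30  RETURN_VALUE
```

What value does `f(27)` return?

LOAD_FAST_LOAD_FAST a,a → push 27,27. Stack: [27, 27]
BINARY_OP * → 27 * 27 = 729. Stack: [729]
LOAD_FAST a → push 27. Stack: [729, 27]
BINARY_OP - → 729 - 27 = 702. Stack: [702]
STORE_FAST v → v=702. Stack: []
LOAD_FAST_LOAD_FAST v,a → push 702,27. Stack: [702, 27]
BINARY_OP * → 702 * 27 = 18954. Stack: [18954]
STORE_FAST s → s=18954. Stack: []
LOAD_CONST → push 0. Stack: [0]
STORE_FAST v → v=0. Stack: []
LOAD_FAST s → push 18954. Stack: [18954]
RETURN_VALUE → return 18954.

18954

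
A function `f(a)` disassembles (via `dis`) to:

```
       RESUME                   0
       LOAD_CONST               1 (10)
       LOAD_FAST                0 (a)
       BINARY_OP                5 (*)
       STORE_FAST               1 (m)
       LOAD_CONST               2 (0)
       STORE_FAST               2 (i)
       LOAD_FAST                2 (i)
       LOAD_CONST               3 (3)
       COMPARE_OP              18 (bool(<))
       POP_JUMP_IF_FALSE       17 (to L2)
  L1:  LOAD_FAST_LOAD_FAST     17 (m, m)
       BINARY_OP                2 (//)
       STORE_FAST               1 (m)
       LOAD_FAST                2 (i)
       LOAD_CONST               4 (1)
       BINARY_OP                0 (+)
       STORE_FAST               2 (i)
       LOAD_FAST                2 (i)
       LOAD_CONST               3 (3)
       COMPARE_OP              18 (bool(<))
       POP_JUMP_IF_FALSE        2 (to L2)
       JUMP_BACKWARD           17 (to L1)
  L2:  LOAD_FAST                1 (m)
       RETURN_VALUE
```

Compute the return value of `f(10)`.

1

LOAD_CONST → push 10. Stack: [10]
LOAD_FAST a → push 10. Stack: [10, 10]
BINARY_OP * → 10 * 10 = 100. Stack: [100]
STORE_FAST m → m=100. Stack: []
LOAD_CONST → push 0. Stack: [0]
STORE_FAST i → i=0. Stack: []
LOAD_FAST i → push 0. Stack: [0]
LOAD_CONST → push 3. Stack: [0, 3]
COMPARE_OP bool(<) → 0 vs 3 = True. Stack: [True]
POP_JUMP_IF_FALSE → pop True; no jump. Stack: []
LOAD_FAST_LOAD_FAST m,m → push 100,100. Stack: [100, 100]
BINARY_OP // → 100 // 100 = 1. Stack: [1]
STORE_FAST m → m=1. Stack: []
LOAD_FAST i → push 0. Stack: [0]
LOAD_CONST → push 1. Stack: [0, 1]
BINARY_OP + → 0 + 1 = 1. Stack: [1]
STORE_FAST i → i=1. Stack: []
LOAD_FAST i → push 1. Stack: [1]
LOAD_CONST → push 3. Stack: [1, 3]
COMPARE_OP bool(<) → 1 vs 3 = True. Stack: [True]
POP_JUMP_IF_FALSE → pop True; no jump. Stack: []
LOAD_FAST_LOAD_FAST m,m → push 1,1. Stack: [1, 1]
BINARY_OP // → 1 // 1 = 1. Stack: [1]
STORE_FAST m → m=1. Stack: []
LOAD_FAST i → push 1. Stack: [1]
LOAD_CONST → push 1. Stack: [1, 1]
BINARY_OP + → 1 + 1 = 2. Stack: [2]
STORE_FAST i → i=2. Stack: []
LOAD_FAST i → push 2. Stack: [2]
LOAD_CONST → push 3. Stack: [2, 3]
COMPARE_OP bool(<) → 2 vs 3 = True. Stack: [True]
POP_JUMP_IF_FALSE → pop True; no jump. Stack: []
LOAD_FAST_LOAD_FAST m,m → push 1,1. Stack: [1, 1]
BINARY_OP // → 1 // 1 = 1. Stack: [1]
STORE_FAST m → m=1. Stack: []
LOAD_FAST i → push 2. Stack: [2]
LOAD_CONST → push 1. Stack: [2, 1]
BINARY_OP + → 2 + 1 = 3. Stack: [3]
STORE_FAST i → i=3. Stack: []
LOAD_FAST i → push 3. Stack: [3]
LOAD_CONST → push 3. Stack: [3, 3]
COMPARE_OP bool(<) → 3 vs 3 = False. Stack: [False]
POP_JUMP_IF_FALSE → pop False; jump. Stack: []
LOAD_FAST m → push 1. Stack: [1]
RETURN_VALUE → return 1.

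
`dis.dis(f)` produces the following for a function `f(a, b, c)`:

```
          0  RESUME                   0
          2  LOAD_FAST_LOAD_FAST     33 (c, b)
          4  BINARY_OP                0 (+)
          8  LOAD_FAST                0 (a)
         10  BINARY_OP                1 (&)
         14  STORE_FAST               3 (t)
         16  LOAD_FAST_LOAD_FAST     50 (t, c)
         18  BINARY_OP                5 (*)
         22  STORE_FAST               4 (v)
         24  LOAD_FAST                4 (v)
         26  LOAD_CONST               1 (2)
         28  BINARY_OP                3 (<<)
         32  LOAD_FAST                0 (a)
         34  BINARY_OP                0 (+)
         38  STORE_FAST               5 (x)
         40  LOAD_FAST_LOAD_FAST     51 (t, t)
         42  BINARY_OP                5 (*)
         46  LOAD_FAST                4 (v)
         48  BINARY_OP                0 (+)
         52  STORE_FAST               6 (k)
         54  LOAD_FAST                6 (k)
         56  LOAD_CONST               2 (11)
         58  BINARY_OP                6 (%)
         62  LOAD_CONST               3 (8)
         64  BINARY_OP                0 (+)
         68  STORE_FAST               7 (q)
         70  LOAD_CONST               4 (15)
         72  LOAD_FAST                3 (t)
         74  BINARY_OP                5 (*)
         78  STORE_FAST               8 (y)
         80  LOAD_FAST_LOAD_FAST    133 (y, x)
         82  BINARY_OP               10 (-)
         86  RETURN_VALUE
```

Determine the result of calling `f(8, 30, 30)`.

LOAD_FAST_LOAD_FAST c,b → push 30,30. Stack: [30, 30]
BINARY_OP + → 30 + 30 = 60. Stack: [60]
LOAD_FAST a → push 8. Stack: [60, 8]
BINARY_OP & → 60 & 8 = 8. Stack: [8]
STORE_FAST t → t=8. Stack: []
LOAD_FAST_LOAD_FAST t,c → push 8,30. Stack: [8, 30]
BINARY_OP * → 8 * 30 = 240. Stack: [240]
STORE_FAST v → v=240. Stack: []
LOAD_FAST v → push 240. Stack: [240]
LOAD_CONST → push 2. Stack: [240, 2]
BINARY_OP << → 240 << 2 = 960. Stack: [960]
LOAD_FAST a → push 8. Stack: [960, 8]
BINARY_OP + → 960 + 8 = 968. Stack: [968]
STORE_FAST x → x=968. Stack: []
LOAD_FAST_LOAD_FAST t,t → push 8,8. Stack: [8, 8]
BINARY_OP * → 8 * 8 = 64. Stack: [64]
LOAD_FAST v → push 240. Stack: [64, 240]
BINARY_OP + → 64 + 240 = 304. Stack: [304]
STORE_FAST k → k=304. Stack: []
LOAD_FAST k → push 304. Stack: [304]
LOAD_CONST → push 11. Stack: [304, 11]
BINARY_OP % → 304 % 11 = 7. Stack: [7]
LOAD_CONST → push 8. Stack: [7, 8]
BINARY_OP + → 7 + 8 = 15. Stack: [15]
STORE_FAST q → q=15. Stack: []
LOAD_CONST → push 15. Stack: [15]
LOAD_FAST t → push 8. Stack: [15, 8]
BINARY_OP * → 15 * 8 = 120. Stack: [120]
STORE_FAST y → y=120. Stack: []
LOAD_FAST_LOAD_FAST y,x → push 120,968. Stack: [120, 968]
BINARY_OP - → 120 - 968 = -848. Stack: [-848]
RETURN_VALUE → return -848.

-848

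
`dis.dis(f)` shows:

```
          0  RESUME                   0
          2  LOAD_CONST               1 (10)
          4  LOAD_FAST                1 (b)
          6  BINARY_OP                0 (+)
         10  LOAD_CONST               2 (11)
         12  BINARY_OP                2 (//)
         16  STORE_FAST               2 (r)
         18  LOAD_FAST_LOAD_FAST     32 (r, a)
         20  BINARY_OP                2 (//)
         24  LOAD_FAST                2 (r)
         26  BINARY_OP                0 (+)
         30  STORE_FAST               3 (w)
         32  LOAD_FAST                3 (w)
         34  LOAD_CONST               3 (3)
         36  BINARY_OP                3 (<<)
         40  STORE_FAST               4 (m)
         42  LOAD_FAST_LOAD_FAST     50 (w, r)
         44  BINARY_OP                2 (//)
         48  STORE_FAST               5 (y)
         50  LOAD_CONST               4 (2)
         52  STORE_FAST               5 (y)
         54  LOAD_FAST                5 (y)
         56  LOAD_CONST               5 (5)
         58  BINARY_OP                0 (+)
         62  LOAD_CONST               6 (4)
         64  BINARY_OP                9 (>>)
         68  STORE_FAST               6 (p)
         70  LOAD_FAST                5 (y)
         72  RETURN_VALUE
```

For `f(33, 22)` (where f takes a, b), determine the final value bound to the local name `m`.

16

LOAD_CONST → push 10. Stack: [10]
LOAD_FAST b → push 22. Stack: [10, 22]
BINARY_OP + → 10 + 22 = 32. Stack: [32]
LOAD_CONST → push 11. Stack: [32, 11]
BINARY_OP // → 32 // 11 = 2. Stack: [2]
STORE_FAST r → r=2. Stack: []
LOAD_FAST_LOAD_FAST r,a → push 2,33. Stack: [2, 33]
BINARY_OP // → 2 // 33 = 0. Stack: [0]
LOAD_FAST r → push 2. Stack: [0, 2]
BINARY_OP + → 0 + 2 = 2. Stack: [2]
STORE_FAST w → w=2. Stack: []
LOAD_FAST w → push 2. Stack: [2]
LOAD_CONST → push 3. Stack: [2, 3]
BINARY_OP << → 2 << 3 = 16. Stack: [16]
STORE_FAST m → m=16. Stack: []
LOAD_FAST_LOAD_FAST w,r → push 2,2. Stack: [2, 2]
BINARY_OP // → 2 // 2 = 1. Stack: [1]
STORE_FAST y → y=1. Stack: []
LOAD_CONST → push 2. Stack: [2]
STORE_FAST y → y=2. Stack: []
LOAD_FAST y → push 2. Stack: [2]
LOAD_CONST → push 5. Stack: [2, 5]
BINARY_OP + → 2 + 5 = 7. Stack: [7]
LOAD_CONST → push 4. Stack: [7, 4]
BINARY_OP >> → 7 >> 4 = 0. Stack: [0]
STORE_FAST p → p=0. Stack: []
LOAD_FAST y → push 2. Stack: [2]
RETURN_VALUE → return 2.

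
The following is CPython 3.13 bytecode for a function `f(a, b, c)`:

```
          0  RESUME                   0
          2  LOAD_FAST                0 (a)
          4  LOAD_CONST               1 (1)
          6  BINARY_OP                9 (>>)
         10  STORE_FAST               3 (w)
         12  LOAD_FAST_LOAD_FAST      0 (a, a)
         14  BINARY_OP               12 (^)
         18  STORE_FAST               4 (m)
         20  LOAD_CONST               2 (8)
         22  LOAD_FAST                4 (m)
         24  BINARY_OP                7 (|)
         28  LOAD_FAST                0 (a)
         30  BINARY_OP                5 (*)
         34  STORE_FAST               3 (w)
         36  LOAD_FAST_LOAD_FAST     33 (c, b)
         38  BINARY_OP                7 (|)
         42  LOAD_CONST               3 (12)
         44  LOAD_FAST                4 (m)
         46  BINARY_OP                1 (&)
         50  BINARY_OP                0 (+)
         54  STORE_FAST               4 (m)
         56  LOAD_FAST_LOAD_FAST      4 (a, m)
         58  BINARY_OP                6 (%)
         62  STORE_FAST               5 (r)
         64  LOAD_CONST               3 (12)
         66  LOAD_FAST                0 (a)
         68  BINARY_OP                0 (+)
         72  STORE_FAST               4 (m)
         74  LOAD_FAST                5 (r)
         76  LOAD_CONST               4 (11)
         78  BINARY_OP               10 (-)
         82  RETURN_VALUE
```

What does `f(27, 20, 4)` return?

-4

LOAD_FAST a → push 27. Stack: [27]
LOAD_CONST → push 1. Stack: [27, 1]
BINARY_OP >> → 27 >> 1 = 13. Stack: [13]
STORE_FAST w → w=13. Stack: []
LOAD_FAST_LOAD_FAST a,a → push 27,27. Stack: [27, 27]
BINARY_OP ^ → 27 ^ 27 = 0. Stack: [0]
STORE_FAST m → m=0. Stack: []
LOAD_CONST → push 8. Stack: [8]
LOAD_FAST m → push 0. Stack: [8, 0]
BINARY_OP | → 8 | 0 = 8. Stack: [8]
LOAD_FAST a → push 27. Stack: [8, 27]
BINARY_OP * → 8 * 27 = 216. Stack: [216]
STORE_FAST w → w=216. Stack: []
LOAD_FAST_LOAD_FAST c,b → push 4,20. Stack: [4, 20]
BINARY_OP | → 4 | 20 = 20. Stack: [20]
LOAD_CONST → push 12. Stack: [20, 12]
LOAD_FAST m → push 0. Stack: [20, 12, 0]
BINARY_OP & → 12 & 0 = 0. Stack: [20, 0]
BINARY_OP + → 20 + 0 = 20. Stack: [20]
STORE_FAST m → m=20. Stack: []
LOAD_FAST_LOAD_FAST a,m → push 27,20. Stack: [27, 20]
BINARY_OP % → 27 % 20 = 7. Stack: [7]
STORE_FAST r → r=7. Stack: []
LOAD_CONST → push 12. Stack: [12]
LOAD_FAST a → push 27. Stack: [12, 27]
BINARY_OP + → 12 + 27 = 39. Stack: [39]
STORE_FAST m → m=39. Stack: []
LOAD_FAST r → push 7. Stack: [7]
LOAD_CONST → push 11. Stack: [7, 11]
BINARY_OP - → 7 - 11 = -4. Stack: [-4]
RETURN_VALUE → return -4.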